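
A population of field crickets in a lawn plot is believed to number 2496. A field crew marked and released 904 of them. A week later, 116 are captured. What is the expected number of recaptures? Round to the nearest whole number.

expected recaptures ≈ 42

Expected recaptures E[R] = M·C / N.
E[R] = 904 × 116 / 2496 = 104864 / 2496 ≈ 42.0 → 42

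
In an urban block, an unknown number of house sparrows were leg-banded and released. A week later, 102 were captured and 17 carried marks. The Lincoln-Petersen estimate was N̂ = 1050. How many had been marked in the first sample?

M = 175

From N = M·C/R: M = N·R / C = 1050·17 / 102 = 17850 / 102 = 175.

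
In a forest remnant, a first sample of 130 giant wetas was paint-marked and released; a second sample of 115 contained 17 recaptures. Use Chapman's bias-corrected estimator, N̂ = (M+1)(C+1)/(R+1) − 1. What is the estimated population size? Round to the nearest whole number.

N̂ = (130+1)(115+1)/(17+1) − 1 = 131·116/18 − 1
= 15196/18 − 1 ≈ 844.2 − 1 ≈ 843.2 → 843

N ≈ 843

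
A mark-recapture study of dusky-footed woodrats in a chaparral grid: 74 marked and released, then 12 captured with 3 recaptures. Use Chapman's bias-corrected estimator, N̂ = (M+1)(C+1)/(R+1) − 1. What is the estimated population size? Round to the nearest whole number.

N ≈ 243

N̂ = (74+1)(12+1)/(3+1) − 1 = 75·13/4 − 1
= 975/4 − 1 ≈ 243.8 − 1 ≈ 242.8 → 243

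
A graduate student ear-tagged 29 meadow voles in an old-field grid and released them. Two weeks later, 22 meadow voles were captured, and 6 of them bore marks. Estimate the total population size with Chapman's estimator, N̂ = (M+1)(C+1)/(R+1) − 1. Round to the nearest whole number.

N ≈ 98

N̂ = (29+1)(22+1)/(6+1) − 1 = 30·23/7 − 1
= 690/7 − 1 ≈ 98.6 − 1 ≈ 97.6 → 98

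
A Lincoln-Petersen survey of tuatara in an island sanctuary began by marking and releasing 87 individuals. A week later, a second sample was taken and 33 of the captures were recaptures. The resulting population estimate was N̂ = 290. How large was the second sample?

From N = M·C/R: C = N·R / M = 290·33 / 87 = 9570 / 87 = 110.

C = 110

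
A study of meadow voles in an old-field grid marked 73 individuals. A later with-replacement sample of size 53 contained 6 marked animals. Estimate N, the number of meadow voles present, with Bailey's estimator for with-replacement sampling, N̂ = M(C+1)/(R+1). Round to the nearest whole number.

N̂ = 73·(53+1)/(6+1) = 73·54/7 = 3942/7 ≈ 563.1 → 563

N ≈ 563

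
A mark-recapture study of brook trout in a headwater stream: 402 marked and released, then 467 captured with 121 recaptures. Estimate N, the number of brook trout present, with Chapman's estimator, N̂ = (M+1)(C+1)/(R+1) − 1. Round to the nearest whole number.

N̂ = (402+1)(467+1)/(121+1) − 1 = 403·468/122 − 1
= 188604/122 − 1 ≈ 1545.9 − 1 ≈ 1544.9 → 1545

N ≈ 1545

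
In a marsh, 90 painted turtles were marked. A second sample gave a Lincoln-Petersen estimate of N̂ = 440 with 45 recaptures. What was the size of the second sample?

From N = M·C/R: C = N·R / M = 440·45 / 90 = 19800 / 90 = 220.

C = 220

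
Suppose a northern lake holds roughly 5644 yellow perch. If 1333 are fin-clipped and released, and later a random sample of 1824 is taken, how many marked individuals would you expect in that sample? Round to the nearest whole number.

expected recaptures ≈ 431

Expected recaptures E[R] = M·C / N.
E[R] = 1333 × 1824 / 5644 = 2431392 / 5644 ≈ 430.8 → 431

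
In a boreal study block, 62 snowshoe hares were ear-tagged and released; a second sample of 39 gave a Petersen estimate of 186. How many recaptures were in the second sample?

From N = M·C/R: R = M·C / N = 62·39 / 186 = 2418 / 186 = 13.

R = 13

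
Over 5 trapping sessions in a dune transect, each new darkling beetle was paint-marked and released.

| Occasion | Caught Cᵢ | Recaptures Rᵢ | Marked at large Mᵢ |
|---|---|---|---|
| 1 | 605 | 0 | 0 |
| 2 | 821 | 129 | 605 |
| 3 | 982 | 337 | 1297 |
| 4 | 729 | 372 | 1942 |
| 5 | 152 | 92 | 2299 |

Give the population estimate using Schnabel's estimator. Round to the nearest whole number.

N ≈ 3802

Σ MᵢCᵢ = 0·605 + 605·821 + 1297·982 + 1942·729 + 2299·152 = 0 + 496705 + 1273654 + 1415718 + 349448 = 3535525
Σ Rᵢ = 0 + 129 + 337 + 372 + 92 = 930
N̂ = 3535525 / 930 ≈ 3801.6 → 3802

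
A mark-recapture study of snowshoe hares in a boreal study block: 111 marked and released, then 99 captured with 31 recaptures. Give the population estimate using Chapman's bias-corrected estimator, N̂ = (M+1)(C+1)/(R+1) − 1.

N = 349

N̂ = (111+1)(99+1)/(31+1) − 1 = 112·100/32 − 1
= 11200/32 − 1 = 350 − 1 = 349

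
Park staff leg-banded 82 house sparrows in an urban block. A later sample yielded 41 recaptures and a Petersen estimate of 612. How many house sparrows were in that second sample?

C = 306

From N = M·C/R: C = N·R / M = 612·41 / 82 = 25092 / 82 = 306.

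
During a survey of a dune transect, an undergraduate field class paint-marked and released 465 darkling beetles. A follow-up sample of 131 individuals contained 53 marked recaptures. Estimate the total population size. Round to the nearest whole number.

N ≈ 1149

The marked fraction in the recapture sample should equal the marked fraction in the population: 53/131 = 465/N.
N = (465 × 131) / 53 = 60915 / 53 ≈ 1149.3 → 1149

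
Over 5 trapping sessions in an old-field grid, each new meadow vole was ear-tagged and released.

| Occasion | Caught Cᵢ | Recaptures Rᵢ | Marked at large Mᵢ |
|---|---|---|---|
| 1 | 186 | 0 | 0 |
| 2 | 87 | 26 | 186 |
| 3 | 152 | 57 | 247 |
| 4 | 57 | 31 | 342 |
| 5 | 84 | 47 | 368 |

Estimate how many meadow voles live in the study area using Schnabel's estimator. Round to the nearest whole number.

Σ MᵢCᵢ = 0·186 + 186·87 + 247·152 + 342·57 + 368·84 = 0 + 16182 + 37544 + 19494 + 30912 = 104132
Σ Rᵢ = 0 + 26 + 57 + 31 + 47 = 161
N̂ = 104132 / 161 ≈ 646.8 → 647

N ≈ 647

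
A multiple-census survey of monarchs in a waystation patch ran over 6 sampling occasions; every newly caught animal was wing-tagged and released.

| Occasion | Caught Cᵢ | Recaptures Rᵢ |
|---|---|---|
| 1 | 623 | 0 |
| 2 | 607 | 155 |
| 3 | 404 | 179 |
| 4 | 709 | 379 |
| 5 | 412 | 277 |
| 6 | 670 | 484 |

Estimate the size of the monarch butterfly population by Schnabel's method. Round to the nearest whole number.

Marked at large before each occasion: Mᵢ = Σⱼ<ᵢ (Cⱼ − Rⱼ) → M1=0, M2=623, M3=1075, M4=1300, M5=1630, M6=1765
Σ MᵢCᵢ = 0·623 + 623·607 + 1075·404 + 1300·709 + 1630·412 + 1765·670 = 0 + 378161 + 434300 + 921700 + 671560 + 1182550 = 3588271
Σ Rᵢ = 0 + 155 + 179 + 379 + 277 + 484 = 1474
N̂ = 3588271 / 1474 ≈ 2434.4 → 2434

N ≈ 2434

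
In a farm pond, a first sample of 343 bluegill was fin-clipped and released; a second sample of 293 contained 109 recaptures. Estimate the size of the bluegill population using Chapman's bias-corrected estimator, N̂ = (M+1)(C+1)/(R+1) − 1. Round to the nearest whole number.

N̂ = (343+1)(293+1)/(109+1) − 1 = 344·294/110 − 1
= 101136/110 − 1 ≈ 919.4 − 1 ≈ 918.4 → 918

N ≈ 918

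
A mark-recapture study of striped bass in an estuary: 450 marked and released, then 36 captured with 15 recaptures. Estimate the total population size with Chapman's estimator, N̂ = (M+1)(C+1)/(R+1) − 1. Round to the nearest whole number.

N̂ = (450+1)(36+1)/(15+1) − 1 = 451·37/16 − 1
= 16687/16 − 1 ≈ 1042.9 − 1 ≈ 1041.9 → 1042

N ≈ 1042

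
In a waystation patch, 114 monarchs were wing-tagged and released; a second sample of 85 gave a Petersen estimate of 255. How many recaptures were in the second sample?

R = 38

From N = M·C/R: R = M·C / N = 114·85 / 255 = 9690 / 255 = 38.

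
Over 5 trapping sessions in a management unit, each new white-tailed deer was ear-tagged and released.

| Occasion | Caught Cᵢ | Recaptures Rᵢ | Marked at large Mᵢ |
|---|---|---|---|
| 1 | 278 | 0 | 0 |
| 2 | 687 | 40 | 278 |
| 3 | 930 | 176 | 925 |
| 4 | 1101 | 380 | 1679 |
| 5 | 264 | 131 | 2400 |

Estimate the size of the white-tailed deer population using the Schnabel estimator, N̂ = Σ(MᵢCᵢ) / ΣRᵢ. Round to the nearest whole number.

N ≈ 4860

Σ MᵢCᵢ = 0·278 + 278·687 + 925·930 + 1679·1101 + 2400·264 = 0 + 190986 + 860250 + 1848579 + 633600 = 3533415
Σ Rᵢ = 0 + 40 + 176 + 380 + 131 = 727
N̂ = 3533415 / 727 ≈ 4860.3 → 4860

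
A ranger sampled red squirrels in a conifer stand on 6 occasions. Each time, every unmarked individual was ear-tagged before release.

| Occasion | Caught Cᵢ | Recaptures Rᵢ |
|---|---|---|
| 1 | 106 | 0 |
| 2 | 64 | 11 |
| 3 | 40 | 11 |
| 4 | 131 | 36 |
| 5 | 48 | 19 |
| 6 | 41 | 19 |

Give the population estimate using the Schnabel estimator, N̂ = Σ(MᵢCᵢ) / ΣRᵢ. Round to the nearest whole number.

Marked at large before each occasion: Mᵢ = Σⱼ<ᵢ (Cⱼ − Rⱼ) → M1=0, M2=106, M3=159, M4=188, M5=283, M6=312
Σ MᵢCᵢ = 0·106 + 106·64 + 159·40 + 188·131 + 283·48 + 312·41 = 0 + 6784 + 6360 + 24628 + 13584 + 12792 = 64148
Σ Rᵢ = 0 + 11 + 11 + 36 + 19 + 19 = 96
N̂ = 64148 / 96 ≈ 668.2 → 668

N ≈ 668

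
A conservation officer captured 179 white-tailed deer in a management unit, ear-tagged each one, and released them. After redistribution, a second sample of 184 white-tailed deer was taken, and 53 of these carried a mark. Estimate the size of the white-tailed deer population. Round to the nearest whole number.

N ≈ 621

The marked fraction in the recapture sample should equal the marked fraction in the population: 53/184 = 179/N.
N = (179 × 184) / 53 = 32936 / 53 ≈ 621.4 → 621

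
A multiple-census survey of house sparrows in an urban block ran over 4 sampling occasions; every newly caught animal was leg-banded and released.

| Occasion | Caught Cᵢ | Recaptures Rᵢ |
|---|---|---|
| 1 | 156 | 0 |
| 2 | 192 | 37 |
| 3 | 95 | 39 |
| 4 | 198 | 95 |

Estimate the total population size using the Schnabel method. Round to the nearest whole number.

N ≈ 773

Marked at large before each occasion: Mᵢ = Σⱼ<ᵢ (Cⱼ − Rⱼ) → M1=0, M2=156, M3=311, M4=367
Σ MᵢCᵢ = 0·156 + 156·192 + 311·95 + 367·198 = 0 + 29952 + 29545 + 72666 = 132163
Σ Rᵢ = 0 + 37 + 39 + 95 = 171
N̂ = 132163 / 171 ≈ 772.9 → 773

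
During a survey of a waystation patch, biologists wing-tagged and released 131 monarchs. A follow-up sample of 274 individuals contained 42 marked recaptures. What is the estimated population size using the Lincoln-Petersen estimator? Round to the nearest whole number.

N = (131 × 274) / 42 = 35894 / 42 ≈ 854.6 → 855

N ≈ 855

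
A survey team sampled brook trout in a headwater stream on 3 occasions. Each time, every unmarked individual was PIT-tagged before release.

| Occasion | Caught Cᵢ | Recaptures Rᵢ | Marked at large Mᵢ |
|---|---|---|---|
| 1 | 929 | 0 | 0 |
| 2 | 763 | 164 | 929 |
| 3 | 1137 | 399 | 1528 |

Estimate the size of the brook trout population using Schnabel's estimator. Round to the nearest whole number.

N ≈ 4345

Σ MᵢCᵢ = 0·929 + 929·763 + 1528·1137 = 0 + 708827 + 1737336 = 2446163
Σ Rᵢ = 0 + 164 + 399 = 563
N̂ = 2446163 / 563 ≈ 4344.9 → 4345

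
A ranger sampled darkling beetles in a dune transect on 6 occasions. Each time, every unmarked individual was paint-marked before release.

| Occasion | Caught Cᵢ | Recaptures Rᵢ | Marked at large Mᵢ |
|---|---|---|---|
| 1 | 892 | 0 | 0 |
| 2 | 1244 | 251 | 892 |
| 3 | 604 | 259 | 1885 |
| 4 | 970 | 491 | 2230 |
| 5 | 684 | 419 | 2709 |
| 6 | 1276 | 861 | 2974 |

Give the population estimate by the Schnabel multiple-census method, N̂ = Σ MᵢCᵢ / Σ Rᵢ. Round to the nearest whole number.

N ≈ 4410

Σ MᵢCᵢ = 0·892 + 892·1244 + 1885·604 + 2230·970 + 2709·684 + 2974·1276 = 0 + 1109648 + 1138540 + 2163100 + 1852956 + 3794824 = 10059068
Σ Rᵢ = 0 + 251 + 259 + 491 + 419 + 861 = 2281
N̂ = 10059068 / 2281 ≈ 4409.9 → 4410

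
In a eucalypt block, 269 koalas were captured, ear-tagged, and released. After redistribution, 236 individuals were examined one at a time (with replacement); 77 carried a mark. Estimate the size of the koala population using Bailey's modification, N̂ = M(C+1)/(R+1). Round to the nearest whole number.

N ≈ 817

N̂ = 269·(236+1)/(77+1) = 269·237/78 = 63753/78 ≈ 817.3 → 817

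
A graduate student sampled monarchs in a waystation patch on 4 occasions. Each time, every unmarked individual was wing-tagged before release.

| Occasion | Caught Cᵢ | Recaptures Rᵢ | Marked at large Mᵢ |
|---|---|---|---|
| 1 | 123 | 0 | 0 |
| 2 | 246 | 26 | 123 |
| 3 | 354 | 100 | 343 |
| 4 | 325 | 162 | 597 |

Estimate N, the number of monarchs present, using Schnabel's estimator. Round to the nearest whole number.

Σ MᵢCᵢ = 0·123 + 123·246 + 343·354 + 597·325 = 0 + 30258 + 121422 + 194025 = 345705
Σ Rᵢ = 0 + 26 + 100 + 162 = 288
N̂ = 345705 / 288 ≈ 1200.4 → 1200

N ≈ 1200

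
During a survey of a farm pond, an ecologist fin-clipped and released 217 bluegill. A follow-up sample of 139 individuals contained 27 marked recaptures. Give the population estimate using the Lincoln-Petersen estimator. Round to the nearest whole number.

Lincoln-Petersen assumes M/N = R/C, so N = M·C / R.
N = (217 × 139) / 27 = 30163 / 27 ≈ 1117.1 → 1117

N ≈ 1117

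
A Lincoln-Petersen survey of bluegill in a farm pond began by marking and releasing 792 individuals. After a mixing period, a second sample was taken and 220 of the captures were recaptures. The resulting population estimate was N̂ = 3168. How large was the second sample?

From N = M·C/R: C = N·R / M = 3168·220 / 792 = 696960 / 792 = 880.

C = 880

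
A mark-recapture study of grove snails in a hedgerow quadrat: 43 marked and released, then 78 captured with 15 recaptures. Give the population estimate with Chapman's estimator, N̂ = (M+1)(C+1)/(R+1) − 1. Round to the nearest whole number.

N ≈ 216

N̂ = (43+1)(78+1)/(15+1) − 1 = 44·79/16 − 1
= 3476/16 − 1 ≈ 217.2 − 1 ≈ 216.2 → 216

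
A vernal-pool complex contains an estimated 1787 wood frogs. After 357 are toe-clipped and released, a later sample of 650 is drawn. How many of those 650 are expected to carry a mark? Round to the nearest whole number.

The marked fraction of the population is 357/1787, so in a sample of 650 expect C·(M/N) marked.
E[R] = 357 × 650 / 1787 = 232050 / 1787 ≈ 129.9 → 130

expected recaptures ≈ 130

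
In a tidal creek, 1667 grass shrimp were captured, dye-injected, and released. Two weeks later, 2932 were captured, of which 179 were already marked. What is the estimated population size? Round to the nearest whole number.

Lincoln-Petersen assumes M/N = R/C, so N = M·C / R.
N = (1667 × 2932) / 179 = 4887644 / 179 ≈ 27305.3 → 27305

N ≈ 27,305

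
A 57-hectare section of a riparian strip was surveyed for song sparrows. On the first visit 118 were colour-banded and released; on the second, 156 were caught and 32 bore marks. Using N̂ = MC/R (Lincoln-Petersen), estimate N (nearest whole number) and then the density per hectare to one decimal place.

density ≈ 10.1 song sparrows per hectare

N̂ = 118·156/32 = 18408/32 ≈ 575.2 → 575
Density = N̂ / area = 575 / 57 ≈ 10.09 → 10.1 per hectare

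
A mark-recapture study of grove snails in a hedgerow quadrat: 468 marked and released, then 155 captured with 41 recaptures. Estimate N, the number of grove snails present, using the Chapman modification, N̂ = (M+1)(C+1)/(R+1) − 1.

N = 1741

N̂ = (468+1)(155+1)/(41+1) − 1 = 469·156/42 − 1
= 73164/42 − 1 = 1742 − 1 = 1741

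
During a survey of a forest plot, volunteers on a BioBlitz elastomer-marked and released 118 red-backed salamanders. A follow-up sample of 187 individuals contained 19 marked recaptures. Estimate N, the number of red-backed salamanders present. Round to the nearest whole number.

N ≈ 1161

N = (118 × 187) / 19 = 22066 / 19 ≈ 1161.4 → 1161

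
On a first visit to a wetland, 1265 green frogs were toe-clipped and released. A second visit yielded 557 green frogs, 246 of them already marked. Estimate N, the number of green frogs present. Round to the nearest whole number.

N ≈ 2864

N = (1265 × 557) / 246 = 704605 / 246 ≈ 2864.2 → 2864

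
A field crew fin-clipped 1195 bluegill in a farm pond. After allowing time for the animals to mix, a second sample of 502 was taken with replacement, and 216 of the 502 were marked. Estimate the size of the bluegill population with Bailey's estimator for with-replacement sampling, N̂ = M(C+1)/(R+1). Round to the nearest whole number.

N ≈ 2770

N̂ = 1195·(502+1)/(216+1) = 1195·503/217 = 601085/217 ≈ 2770.0 → 2770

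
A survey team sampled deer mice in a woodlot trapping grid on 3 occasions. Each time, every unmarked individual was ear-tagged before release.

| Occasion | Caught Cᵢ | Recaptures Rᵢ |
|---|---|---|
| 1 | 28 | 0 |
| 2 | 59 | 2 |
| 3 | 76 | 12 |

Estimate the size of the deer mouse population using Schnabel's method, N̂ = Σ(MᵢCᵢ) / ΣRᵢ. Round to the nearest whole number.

N ≈ 579

Marked at large before each occasion: Mᵢ = Σⱼ<ᵢ (Cⱼ − Rⱼ) → M1=0, M2=28, M3=85
Σ MᵢCᵢ = 0·28 + 28·59 + 85·76 = 0 + 1652 + 6460 = 8112
Σ Rᵢ = 0 + 2 + 12 = 14
N̂ = 8112 / 14 ≈ 579.4 → 579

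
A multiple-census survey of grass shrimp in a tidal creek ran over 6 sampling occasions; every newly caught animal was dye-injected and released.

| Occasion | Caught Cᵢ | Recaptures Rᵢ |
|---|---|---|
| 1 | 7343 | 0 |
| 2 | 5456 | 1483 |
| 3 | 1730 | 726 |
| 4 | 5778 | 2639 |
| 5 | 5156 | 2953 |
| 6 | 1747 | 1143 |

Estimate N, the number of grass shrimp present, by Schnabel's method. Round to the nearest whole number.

N ≈ 26,989

Marked at large before each occasion: Mᵢ = Σⱼ<ᵢ (Cⱼ − Rⱼ) → M1=0, M2=7343, M3=11316, M4=12320, M5=15459, M6=17662
Σ MᵢCᵢ = 0·7343 + 7343·5456 + 11316·1730 + 12320·5778 + 15459·5156 + 17662·1747 = 0 + 40063408 + 19576680 + 71184960 + 79706604 + 30855514 = 241387166
Σ Rᵢ = 0 + 1483 + 726 + 2639 + 2953 + 1143 = 8944
N̂ = 241387166 / 8944 ≈ 26988.7 → 26989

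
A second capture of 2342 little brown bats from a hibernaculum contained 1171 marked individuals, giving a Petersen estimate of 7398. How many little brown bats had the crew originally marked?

From N = M·C/R: M = N·R / C = 7398·1171 / 2342 = 8663058 / 2342 = 3699.

M = 3699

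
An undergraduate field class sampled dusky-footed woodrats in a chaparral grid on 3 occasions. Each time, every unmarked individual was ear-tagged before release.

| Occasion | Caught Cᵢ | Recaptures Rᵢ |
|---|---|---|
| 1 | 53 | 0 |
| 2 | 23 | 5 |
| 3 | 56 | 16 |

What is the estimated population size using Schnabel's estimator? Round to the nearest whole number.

Marked at large before each occasion: Mᵢ = Σⱼ<ᵢ (Cⱼ − Rⱼ) → M1=0, M2=53, M3=71
Σ MᵢCᵢ = 0·53 + 53·23 + 71·56 = 0 + 1219 + 3976 = 5195
Σ Rᵢ = 0 + 5 + 16 = 21
N̂ = 5195 / 21 ≈ 247.4 → 247

N ≈ 247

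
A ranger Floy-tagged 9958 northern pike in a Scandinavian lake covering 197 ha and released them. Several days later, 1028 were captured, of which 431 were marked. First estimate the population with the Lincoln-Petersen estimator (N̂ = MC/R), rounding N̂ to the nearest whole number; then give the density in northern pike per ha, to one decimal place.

density ≈ 120.6 northern pike per ha

N̂ = 9958·1028/431 = 10236824/431 ≈ 23751.3 → 23751
Density = N̂ / area = 23751 / 197 ≈ 120.56 → 120.6 per ha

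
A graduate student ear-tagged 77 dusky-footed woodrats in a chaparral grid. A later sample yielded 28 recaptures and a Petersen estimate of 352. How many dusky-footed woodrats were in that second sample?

C = 128

From N = M·C/R: C = N·R / M = 352·28 / 77 = 9856 / 77 = 128.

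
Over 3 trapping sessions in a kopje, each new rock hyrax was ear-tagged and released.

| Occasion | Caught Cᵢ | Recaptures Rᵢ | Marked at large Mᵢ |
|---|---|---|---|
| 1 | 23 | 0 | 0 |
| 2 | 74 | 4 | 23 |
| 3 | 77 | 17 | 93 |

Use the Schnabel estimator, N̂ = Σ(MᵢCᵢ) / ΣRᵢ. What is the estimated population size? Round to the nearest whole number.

Σ MᵢCᵢ = 0·23 + 23·74 + 93·77 = 0 + 1702 + 7161 = 8863
Σ Rᵢ = 0 + 4 + 17 = 21
N̂ = 8863 / 21 ≈ 422.0 → 422

N ≈ 422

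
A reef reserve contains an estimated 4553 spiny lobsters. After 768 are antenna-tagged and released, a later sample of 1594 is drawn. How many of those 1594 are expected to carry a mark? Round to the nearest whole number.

Expected recaptures E[R] = M·C / N.
E[R] = 768 × 1594 / 4553 = 1224192 / 4553 ≈ 268.9 → 269

expected recaptures ≈ 269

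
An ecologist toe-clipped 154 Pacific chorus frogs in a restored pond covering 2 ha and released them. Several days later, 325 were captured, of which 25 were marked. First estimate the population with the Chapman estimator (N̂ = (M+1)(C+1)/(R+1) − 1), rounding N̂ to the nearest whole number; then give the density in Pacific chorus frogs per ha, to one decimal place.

density ≈ 971.0 Pacific chorus frogs per ha

N̂ = 155·326/26 − 1 = 50530/26 − 1 ≈ 1942.46 → 1942
Density = N̂ / area = 1942 / 2 = 971.0 per ha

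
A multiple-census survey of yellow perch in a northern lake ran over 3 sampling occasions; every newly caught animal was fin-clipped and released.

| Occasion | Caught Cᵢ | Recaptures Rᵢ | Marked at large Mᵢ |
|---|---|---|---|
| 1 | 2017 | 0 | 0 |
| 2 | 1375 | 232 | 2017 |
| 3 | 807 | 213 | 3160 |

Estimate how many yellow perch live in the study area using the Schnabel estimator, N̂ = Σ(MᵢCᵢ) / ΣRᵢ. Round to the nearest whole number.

Σ MᵢCᵢ = 0·2017 + 2017·1375 + 3160·807 = 0 + 2773375 + 2550120 = 5323495
Σ Rᵢ = 0 + 232 + 213 = 445
N̂ = 5323495 / 445 ≈ 11962.9 → 11963

N ≈ 11,963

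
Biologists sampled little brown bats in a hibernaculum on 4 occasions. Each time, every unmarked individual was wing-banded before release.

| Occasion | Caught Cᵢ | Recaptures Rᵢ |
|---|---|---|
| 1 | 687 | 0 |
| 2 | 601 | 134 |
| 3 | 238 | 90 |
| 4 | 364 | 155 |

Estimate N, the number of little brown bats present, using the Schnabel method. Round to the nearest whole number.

N ≈ 3065

Marked at large before each occasion: Mᵢ = Σⱼ<ᵢ (Cⱼ − Rⱼ) → M1=0, M2=687, M3=1154, M4=1302
Σ MᵢCᵢ = 0·687 + 687·601 + 1154·238 + 1302·364 = 0 + 412887 + 274652 + 473928 = 1161467
Σ Rᵢ = 0 + 134 + 90 + 155 = 379
N̂ = 1161467 / 379 ≈ 3064.6 → 3065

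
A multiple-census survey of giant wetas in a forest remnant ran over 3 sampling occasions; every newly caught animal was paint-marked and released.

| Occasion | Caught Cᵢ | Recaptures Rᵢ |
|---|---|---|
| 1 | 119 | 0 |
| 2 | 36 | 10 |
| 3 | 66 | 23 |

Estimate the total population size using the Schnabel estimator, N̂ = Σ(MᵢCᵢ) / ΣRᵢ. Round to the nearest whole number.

Marked at large before each occasion: Mᵢ = Σⱼ<ᵢ (Cⱼ − Rⱼ) → M1=0, M2=119, M3=145
Σ MᵢCᵢ = 0·119 + 119·36 + 145·66 = 0 + 4284 + 9570 = 13854
Σ Rᵢ = 0 + 10 + 23 = 33
N̂ = 13854 / 33 ≈ 419.8 → 420

N ≈ 420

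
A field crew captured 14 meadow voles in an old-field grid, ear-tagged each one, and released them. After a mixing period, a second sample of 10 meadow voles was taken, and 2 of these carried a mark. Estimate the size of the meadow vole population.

N = 70

N = (14 × 10) / 2 = 140 / 2 = 70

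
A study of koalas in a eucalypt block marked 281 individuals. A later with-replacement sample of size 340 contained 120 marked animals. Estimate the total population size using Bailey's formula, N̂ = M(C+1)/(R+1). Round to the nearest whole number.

N̂ = 281·(340+1)/(120+1) = 281·341/121 = 95821/121 ≈ 791.9 → 792

N ≈ 792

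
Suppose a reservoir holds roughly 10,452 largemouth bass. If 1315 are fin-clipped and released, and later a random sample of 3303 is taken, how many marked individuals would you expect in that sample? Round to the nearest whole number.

Expected recaptures E[R] = M·C / N.
E[R] = 1315 × 3303 / 10452 = 4343445 / 10452 ≈ 415.6 → 416

expected recaptures ≈ 416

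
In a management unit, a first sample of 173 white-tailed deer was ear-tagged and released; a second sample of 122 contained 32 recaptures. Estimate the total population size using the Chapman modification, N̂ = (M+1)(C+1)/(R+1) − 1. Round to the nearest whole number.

N ≈ 648

N̂ = (173+1)(122+1)/(32+1) − 1 = 174·123/33 − 1
= 21402/33 − 1 ≈ 648.5 − 1 ≈ 647.5 → 648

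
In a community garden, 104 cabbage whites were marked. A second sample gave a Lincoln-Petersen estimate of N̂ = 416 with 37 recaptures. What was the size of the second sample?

C = 148

From N = M·C/R: C = N·R / M = 416·37 / 104 = 15392 / 104 = 148.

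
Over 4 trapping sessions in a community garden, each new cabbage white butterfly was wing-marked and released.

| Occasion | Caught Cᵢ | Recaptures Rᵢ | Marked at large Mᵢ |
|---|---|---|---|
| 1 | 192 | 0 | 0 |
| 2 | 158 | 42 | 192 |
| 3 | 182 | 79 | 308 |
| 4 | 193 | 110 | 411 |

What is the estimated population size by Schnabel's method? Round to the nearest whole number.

N ≈ 717

Σ MᵢCᵢ = 0·192 + 192·158 + 308·182 + 411·193 = 0 + 30336 + 56056 + 79323 = 165715
Σ Rᵢ = 0 + 42 + 79 + 110 = 231
N̂ = 165715 / 231 ≈ 717.4 → 717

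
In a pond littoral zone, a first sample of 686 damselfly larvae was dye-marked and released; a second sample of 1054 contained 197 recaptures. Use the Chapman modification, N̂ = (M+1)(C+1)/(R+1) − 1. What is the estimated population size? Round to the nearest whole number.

N̂ = (686+1)(1054+1)/(197+1) − 1 = 687·1055/198 − 1
= 724785/198 − 1 ≈ 3660.5 − 1 ≈ 3659.5 → 3660

N ≈ 3660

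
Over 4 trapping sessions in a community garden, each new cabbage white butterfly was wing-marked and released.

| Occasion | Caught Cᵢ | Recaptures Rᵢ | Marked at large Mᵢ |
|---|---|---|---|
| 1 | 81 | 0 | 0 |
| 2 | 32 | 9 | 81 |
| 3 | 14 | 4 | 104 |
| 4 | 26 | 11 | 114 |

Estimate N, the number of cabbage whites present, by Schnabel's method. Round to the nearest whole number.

N ≈ 292

Σ MᵢCᵢ = 0·81 + 81·32 + 104·14 + 114·26 = 0 + 2592 + 1456 + 2964 = 7012
Σ Rᵢ = 0 + 9 + 4 + 11 = 24
N̂ = 7012 / 24 ≈ 292.2 → 292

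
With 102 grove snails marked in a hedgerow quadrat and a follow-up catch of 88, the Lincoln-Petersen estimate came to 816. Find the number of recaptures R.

R = 11

From N = M·C/R: R = M·C / N = 102·88 / 816 = 8976 / 816 = 11.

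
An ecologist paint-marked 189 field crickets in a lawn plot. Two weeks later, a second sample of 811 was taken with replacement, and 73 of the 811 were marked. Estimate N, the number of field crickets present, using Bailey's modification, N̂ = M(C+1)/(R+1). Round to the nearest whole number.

N̂ = 189·(811+1)/(73+1) = 189·812/74 = 153468/74 ≈ 2073.9 → 2074

N ≈ 2074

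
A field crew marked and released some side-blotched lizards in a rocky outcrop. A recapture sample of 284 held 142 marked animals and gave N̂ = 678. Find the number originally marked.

M = 339

From N = M·C/R: M = N·R / C = 678·142 / 284 = 96276 / 284 = 339.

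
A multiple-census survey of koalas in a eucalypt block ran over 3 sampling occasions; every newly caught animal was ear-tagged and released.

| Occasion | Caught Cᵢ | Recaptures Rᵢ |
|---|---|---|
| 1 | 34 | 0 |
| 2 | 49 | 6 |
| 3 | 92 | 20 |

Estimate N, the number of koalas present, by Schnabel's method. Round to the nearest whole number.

N ≈ 337

Marked at large before each occasion: Mᵢ = Σⱼ<ᵢ (Cⱼ − Rⱼ) → M1=0, M2=34, M3=77
Σ MᵢCᵢ = 0·34 + 34·49 + 77·92 = 0 + 1666 + 7084 = 8750
Σ Rᵢ = 0 + 6 + 20 = 26
N̂ = 8750 / 26 ≈ 336.5 → 337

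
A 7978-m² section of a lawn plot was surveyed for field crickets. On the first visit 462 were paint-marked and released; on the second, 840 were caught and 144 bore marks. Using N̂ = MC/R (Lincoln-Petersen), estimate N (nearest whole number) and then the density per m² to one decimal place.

N̂ = 462·840/144 = 388080/144 = 2695
Density = N̂ / area = 2695 / 7978 ≈ 0.34 → 0.3 per m²

density ≈ 0.3 field crickets per m²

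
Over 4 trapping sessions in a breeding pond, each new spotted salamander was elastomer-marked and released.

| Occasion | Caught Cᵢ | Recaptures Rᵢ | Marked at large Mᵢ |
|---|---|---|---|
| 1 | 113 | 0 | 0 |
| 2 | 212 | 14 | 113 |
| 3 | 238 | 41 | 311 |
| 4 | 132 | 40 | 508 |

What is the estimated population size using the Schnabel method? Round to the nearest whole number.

Σ MᵢCᵢ = 0·113 + 113·212 + 311·238 + 508·132 = 0 + 23956 + 74018 + 67056 = 165030
Σ Rᵢ = 0 + 14 + 41 + 40 = 95
N̂ = 165030 / 95 ≈ 1737.2 → 1737

N ≈ 1737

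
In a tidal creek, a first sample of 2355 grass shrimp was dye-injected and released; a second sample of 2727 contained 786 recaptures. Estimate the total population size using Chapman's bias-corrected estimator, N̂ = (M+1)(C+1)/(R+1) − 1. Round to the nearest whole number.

N̂ = (2355+1)(2727+1)/(786+1) − 1 = 2356·2728/787 − 1
= 6427168/787 − 1 ≈ 8166.7 − 1 ≈ 8165.7 → 8166

N ≈ 8166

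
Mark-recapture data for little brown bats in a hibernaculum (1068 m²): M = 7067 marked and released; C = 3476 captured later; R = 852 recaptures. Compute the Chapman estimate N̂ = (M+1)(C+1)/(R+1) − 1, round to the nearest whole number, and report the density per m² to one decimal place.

N̂ = 7068·3477/853 − 1 = 24575436/853 − 1 ≈ 28809.6 → 28810
Density = N̂ / area = 28810 / 1068 ≈ 26.98 → 27.0 per m²

density ≈ 27.0 little brown bats per m²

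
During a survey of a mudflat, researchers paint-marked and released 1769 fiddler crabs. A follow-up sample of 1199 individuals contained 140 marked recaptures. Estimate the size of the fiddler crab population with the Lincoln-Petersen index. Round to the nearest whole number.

Lincoln-Petersen assumes M/N = R/C, so N = M·C / R.
N = (1769 × 1199) / 140 = 2121031 / 140 ≈ 15150.2 → 15150

N ≈ 15,150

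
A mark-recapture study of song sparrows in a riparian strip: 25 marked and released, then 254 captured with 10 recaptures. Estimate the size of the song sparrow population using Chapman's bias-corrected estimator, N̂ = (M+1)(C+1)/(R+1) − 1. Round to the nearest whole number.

N̂ = (25+1)(254+1)/(10+1) − 1 = 26·255/11 − 1
= 6630/11 − 1 ≈ 602.7 − 1 ≈ 601.7 → 602

N ≈ 602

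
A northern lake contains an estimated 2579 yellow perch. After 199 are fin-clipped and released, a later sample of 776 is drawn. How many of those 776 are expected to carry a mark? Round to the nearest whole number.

Expected recaptures E[R] = M·C / N.
E[R] = 199 × 776 / 2579 = 154424 / 2579 ≈ 59.9 → 60

expected recaptures ≈ 60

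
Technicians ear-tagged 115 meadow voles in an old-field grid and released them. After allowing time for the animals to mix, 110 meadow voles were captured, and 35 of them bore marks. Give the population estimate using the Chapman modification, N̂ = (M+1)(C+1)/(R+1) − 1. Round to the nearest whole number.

N̂ = (115+1)(110+1)/(35+1) − 1 = 116·111/36 − 1
= 12876/36 − 1 ≈ 357.7 − 1 ≈ 356.7 → 357

N ≈ 357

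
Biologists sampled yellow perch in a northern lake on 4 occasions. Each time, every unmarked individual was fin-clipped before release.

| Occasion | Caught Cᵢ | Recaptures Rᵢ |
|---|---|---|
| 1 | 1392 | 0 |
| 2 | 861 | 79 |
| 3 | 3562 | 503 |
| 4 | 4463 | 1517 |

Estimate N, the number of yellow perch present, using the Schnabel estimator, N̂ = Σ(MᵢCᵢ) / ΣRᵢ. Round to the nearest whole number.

Marked at large before each occasion: Mᵢ = Σⱼ<ᵢ (Cⱼ − Rⱼ) → M1=0, M2=1392, M3=2174, M4=5233
Σ MᵢCᵢ = 0·1392 + 1392·861 + 2174·3562 + 5233·4463 = 0 + 1198512 + 7743788 + 23354879 = 32297179
Σ Rᵢ = 0 + 79 + 503 + 1517 = 2099
N̂ = 32297179 / 2099 ≈ 15386.9 → 15387

N ≈ 15,387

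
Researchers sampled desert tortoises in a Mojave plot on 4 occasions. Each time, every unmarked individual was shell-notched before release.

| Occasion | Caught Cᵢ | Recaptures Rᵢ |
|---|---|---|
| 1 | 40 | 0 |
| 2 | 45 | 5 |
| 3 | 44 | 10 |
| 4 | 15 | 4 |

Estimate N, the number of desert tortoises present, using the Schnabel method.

Marked at large before each occasion: Mᵢ = Σⱼ<ᵢ (Cⱼ − Rⱼ) → M1=0, M2=40, M3=80, M4=114
Σ MᵢCᵢ = 0·40 + 40·45 + 80·44 + 114·15 = 0 + 1800 + 3520 + 1710 = 7030
Σ Rᵢ = 0 + 5 + 10 + 4 = 19
N̂ = 7030 / 19 = 370

N = 370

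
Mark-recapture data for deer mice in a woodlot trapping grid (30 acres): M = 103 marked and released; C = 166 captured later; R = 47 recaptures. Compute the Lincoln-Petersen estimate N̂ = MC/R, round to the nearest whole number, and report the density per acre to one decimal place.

density ≈ 12.1 deer mice per acre

N̂ = 103·166/47 = 17098/47 ≈ 363.8 → 364
Density = N̂ / area = 364 / 30 ≈ 12.13 → 12.1 per acre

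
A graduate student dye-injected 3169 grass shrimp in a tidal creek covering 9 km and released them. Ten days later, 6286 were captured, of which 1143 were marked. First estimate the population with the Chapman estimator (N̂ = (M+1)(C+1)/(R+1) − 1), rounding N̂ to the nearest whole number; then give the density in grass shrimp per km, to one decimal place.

density ≈ 1935.6 grass shrimp per km

N̂ = 3170·6287/1144 − 1 = 19929790/1144 − 1 ≈ 17420.1 → 17420
Density = N̂ / area = 17420 / 9 ≈ 1935.56 → 1935.6 per km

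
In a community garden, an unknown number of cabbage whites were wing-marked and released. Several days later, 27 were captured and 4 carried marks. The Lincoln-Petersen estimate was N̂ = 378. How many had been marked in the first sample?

From N = M·C/R: M = N·R / C = 378·4 / 27 = 1512 / 27 = 56.

M = 56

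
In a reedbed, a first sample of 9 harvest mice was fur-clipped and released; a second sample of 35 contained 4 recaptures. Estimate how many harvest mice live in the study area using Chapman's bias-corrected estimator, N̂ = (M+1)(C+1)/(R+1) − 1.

N = 71

N̂ = (9+1)(35+1)/(4+1) − 1 = 10·36/5 − 1
= 360/5 − 1 = 72 − 1 = 71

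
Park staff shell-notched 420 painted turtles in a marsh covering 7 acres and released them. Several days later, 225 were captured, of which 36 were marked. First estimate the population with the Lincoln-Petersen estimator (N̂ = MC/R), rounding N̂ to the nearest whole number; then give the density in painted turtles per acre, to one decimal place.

N̂ = 420·225/36 = 94500/36 = 2625
Density = N̂ / area = 2625 / 7 = 375.0 per acre

density ≈ 375.0 painted turtles per acre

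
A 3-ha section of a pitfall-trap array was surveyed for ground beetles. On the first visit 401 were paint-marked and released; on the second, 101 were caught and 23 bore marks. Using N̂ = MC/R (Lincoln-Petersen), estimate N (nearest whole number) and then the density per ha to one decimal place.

N̂ = 401·101/23 = 40501/23 ≈ 1760.9 → 1761
Density = N̂ / area = 1761 / 3 = 587.0 per ha

density ≈ 587.0 ground beetles per ha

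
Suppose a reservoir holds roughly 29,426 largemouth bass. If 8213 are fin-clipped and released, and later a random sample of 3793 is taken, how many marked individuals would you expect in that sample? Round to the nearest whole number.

Expected recaptures E[R] = M·C / N.
E[R] = 8213 × 3793 / 29426 = 31151909 / 29426 ≈ 1058.7 → 1059

expected recaptures ≈ 1059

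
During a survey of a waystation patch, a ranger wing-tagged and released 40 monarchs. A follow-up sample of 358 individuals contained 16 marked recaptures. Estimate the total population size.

The marked fraction in the recapture sample should equal the marked fraction in the population: 16/358 = 40/N.
N = (40 × 358) / 16 = 14320 / 16 = 895

N = 895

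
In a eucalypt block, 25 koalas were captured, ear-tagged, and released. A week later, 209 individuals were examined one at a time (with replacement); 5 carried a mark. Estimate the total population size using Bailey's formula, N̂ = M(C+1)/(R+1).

N = 875

N̂ = 25·(209+1)/(5+1) = 25·210/6 = 5250/6 = 875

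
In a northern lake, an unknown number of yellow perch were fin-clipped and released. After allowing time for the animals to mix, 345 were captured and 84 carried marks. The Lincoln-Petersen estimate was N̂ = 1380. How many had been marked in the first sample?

From N = M·C/R: M = N·R / C = 1380·84 / 345 = 115920 / 345 = 336.

M = 336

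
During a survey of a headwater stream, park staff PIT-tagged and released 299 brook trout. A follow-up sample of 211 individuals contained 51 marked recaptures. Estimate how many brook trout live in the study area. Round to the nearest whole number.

N ≈ 1237

The marked fraction in the recapture sample should equal the marked fraction in the population: 51/211 = 299/N.
N = (299 × 211) / 51 = 63089 / 51 ≈ 1237.0 → 1237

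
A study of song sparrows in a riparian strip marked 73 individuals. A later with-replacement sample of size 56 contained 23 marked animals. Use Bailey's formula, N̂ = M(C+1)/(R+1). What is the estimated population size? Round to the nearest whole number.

N ≈ 173

N̂ = 73·(56+1)/(23+1) = 73·57/24 = 4161/24 ≈ 173.4 → 173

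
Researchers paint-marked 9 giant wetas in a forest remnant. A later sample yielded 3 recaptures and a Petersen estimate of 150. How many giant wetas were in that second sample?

C = 50

From N = M·C/R: C = N·R / M = 150·3 / 9 = 450 / 9 = 50.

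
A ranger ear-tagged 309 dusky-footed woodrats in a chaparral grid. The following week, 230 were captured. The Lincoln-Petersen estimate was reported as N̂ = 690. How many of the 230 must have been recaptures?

R = 103

From N = M·C/R: R = M·C / N = 309·230 / 690 = 71070 / 690 = 103.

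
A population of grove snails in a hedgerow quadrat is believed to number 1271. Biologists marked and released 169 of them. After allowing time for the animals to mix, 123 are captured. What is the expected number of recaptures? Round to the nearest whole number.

expected recaptures ≈ 16

Expected recaptures E[R] = M·C / N.
E[R] = 169 × 123 / 1271 = 20787 / 1271 ≈ 16.4 → 16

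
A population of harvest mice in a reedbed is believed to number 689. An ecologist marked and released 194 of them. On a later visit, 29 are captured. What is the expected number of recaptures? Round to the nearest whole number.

The marked fraction of the population is 194/689, so in a sample of 29 expect C·(M/N) marked.
E[R] = 194 × 29 / 689 = 5626 / 689 ≈ 8.2 → 8

expected recaptures ≈ 8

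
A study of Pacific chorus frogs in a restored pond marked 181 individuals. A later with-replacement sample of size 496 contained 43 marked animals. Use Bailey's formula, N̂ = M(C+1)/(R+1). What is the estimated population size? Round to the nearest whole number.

N ≈ 2044

N̂ = 181·(496+1)/(43+1) = 181·497/44 = 89957/44 ≈ 2044.48 → 2044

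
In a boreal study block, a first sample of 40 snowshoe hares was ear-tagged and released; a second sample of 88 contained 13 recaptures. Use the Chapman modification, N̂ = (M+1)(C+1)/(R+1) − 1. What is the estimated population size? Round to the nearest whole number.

N̂ = (40+1)(88+1)/(13+1) − 1 = 41·89/14 − 1
= 3649/14 − 1 ≈ 260.6 − 1 ≈ 259.6 → 260

N ≈ 260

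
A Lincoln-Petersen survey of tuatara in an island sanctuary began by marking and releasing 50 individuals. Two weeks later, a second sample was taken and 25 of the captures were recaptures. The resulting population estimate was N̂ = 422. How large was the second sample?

C = 211

From N = M·C/R: C = N·R / M = 422·25 / 50 = 10550 / 50 = 211.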